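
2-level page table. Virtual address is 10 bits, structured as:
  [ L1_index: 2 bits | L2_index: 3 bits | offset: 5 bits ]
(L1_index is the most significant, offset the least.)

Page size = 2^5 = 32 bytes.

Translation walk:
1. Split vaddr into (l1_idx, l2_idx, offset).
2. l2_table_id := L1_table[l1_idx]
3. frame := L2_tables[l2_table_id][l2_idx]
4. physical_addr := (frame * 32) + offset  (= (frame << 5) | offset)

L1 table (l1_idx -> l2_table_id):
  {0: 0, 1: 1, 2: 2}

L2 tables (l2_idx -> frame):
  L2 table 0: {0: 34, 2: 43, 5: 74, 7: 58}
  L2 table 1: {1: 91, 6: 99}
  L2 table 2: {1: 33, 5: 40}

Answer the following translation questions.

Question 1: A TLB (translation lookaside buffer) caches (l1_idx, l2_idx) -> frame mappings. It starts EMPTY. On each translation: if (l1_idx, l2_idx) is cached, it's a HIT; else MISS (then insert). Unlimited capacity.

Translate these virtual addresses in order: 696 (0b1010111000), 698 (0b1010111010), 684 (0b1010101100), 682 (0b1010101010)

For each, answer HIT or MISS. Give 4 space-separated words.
Answer: MISS HIT HIT HIT

Derivation:
vaddr=696: (2,5) not in TLB -> MISS, insert
vaddr=698: (2,5) in TLB -> HIT
vaddr=684: (2,5) in TLB -> HIT
vaddr=682: (2,5) in TLB -> HIT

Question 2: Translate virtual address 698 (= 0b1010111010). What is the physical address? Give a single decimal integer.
vaddr = 698 = 0b1010111010
Split: l1_idx=2, l2_idx=5, offset=26
L1[2] = 2
L2[2][5] = 40
paddr = 40 * 32 + 26 = 1306

Answer: 1306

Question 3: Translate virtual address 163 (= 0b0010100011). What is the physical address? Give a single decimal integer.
vaddr = 163 = 0b0010100011
Split: l1_idx=0, l2_idx=5, offset=3
L1[0] = 0
L2[0][5] = 74
paddr = 74 * 32 + 3 = 2371

Answer: 2371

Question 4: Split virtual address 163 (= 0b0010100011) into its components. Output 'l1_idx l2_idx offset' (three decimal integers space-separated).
Answer: 0 5 3

Derivation:
vaddr = 163 = 0b0010100011
  top 2 bits -> l1_idx = 0
  next 3 bits -> l2_idx = 5
  bottom 5 bits -> offset = 3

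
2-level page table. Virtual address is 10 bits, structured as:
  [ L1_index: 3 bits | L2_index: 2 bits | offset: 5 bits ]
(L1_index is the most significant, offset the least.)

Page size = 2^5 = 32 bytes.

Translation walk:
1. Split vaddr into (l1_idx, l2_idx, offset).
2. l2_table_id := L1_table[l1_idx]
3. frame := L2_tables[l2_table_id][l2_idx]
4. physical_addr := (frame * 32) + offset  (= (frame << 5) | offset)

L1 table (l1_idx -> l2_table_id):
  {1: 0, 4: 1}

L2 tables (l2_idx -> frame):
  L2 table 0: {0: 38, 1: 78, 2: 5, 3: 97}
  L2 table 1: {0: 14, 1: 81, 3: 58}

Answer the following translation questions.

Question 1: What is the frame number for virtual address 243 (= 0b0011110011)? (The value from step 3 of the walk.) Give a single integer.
Answer: 97

Derivation:
vaddr = 243: l1_idx=1, l2_idx=3
L1[1] = 0; L2[0][3] = 97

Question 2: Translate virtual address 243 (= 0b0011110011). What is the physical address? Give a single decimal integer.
Answer: 3123

Derivation:
vaddr = 243 = 0b0011110011
Split: l1_idx=1, l2_idx=3, offset=19
L1[1] = 0
L2[0][3] = 97
paddr = 97 * 32 + 19 = 3123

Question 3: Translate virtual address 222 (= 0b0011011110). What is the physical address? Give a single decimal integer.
Answer: 190

Derivation:
vaddr = 222 = 0b0011011110
Split: l1_idx=1, l2_idx=2, offset=30
L1[1] = 0
L2[0][2] = 5
paddr = 5 * 32 + 30 = 190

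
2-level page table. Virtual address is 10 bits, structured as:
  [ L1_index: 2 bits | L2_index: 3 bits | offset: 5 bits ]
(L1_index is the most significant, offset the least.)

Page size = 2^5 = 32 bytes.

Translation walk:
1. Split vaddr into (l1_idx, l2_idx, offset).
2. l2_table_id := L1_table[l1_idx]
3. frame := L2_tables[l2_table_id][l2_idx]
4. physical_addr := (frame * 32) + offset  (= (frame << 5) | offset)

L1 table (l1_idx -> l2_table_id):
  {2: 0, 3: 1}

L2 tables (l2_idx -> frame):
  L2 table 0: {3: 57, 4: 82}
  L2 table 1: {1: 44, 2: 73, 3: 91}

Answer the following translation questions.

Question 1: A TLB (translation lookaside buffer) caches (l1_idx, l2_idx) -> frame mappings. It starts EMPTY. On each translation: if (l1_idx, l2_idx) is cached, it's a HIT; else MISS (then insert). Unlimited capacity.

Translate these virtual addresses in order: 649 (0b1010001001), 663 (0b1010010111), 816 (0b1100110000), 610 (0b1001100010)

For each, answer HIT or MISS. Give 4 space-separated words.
Answer: MISS HIT MISS MISS

Derivation:
vaddr=649: (2,4) not in TLB -> MISS, insert
vaddr=663: (2,4) in TLB -> HIT
vaddr=816: (3,1) not in TLB -> MISS, insert
vaddr=610: (2,3) not in TLB -> MISS, insert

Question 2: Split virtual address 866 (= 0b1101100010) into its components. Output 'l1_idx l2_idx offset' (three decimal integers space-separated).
Answer: 3 3 2

Derivation:
vaddr = 866 = 0b1101100010
  top 2 bits -> l1_idx = 3
  next 3 bits -> l2_idx = 3
  bottom 5 bits -> offset = 2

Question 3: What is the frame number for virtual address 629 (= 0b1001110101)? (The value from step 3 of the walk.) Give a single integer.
Answer: 57

Derivation:
vaddr = 629: l1_idx=2, l2_idx=3
L1[2] = 0; L2[0][3] = 57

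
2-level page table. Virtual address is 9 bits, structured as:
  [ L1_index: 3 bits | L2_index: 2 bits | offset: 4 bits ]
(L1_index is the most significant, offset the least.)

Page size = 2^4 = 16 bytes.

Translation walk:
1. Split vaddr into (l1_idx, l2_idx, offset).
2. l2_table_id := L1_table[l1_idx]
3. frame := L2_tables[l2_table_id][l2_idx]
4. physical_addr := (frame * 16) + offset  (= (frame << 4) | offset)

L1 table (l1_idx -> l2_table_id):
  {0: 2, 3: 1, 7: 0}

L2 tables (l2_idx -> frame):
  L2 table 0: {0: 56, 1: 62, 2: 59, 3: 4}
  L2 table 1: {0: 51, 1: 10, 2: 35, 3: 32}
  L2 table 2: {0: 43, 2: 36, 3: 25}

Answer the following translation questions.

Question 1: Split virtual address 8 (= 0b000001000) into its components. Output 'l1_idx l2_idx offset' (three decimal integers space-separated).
Answer: 0 0 8

Derivation:
vaddr = 8 = 0b000001000
  top 3 bits -> l1_idx = 0
  next 2 bits -> l2_idx = 0
  bottom 4 bits -> offset = 8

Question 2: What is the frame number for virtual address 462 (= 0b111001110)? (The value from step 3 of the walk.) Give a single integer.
Answer: 56

Derivation:
vaddr = 462: l1_idx=7, l2_idx=0
L1[7] = 0; L2[0][0] = 56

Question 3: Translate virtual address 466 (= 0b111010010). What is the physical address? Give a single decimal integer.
Answer: 994

Derivation:
vaddr = 466 = 0b111010010
Split: l1_idx=7, l2_idx=1, offset=2
L1[7] = 0
L2[0][1] = 62
paddr = 62 * 16 + 2 = 994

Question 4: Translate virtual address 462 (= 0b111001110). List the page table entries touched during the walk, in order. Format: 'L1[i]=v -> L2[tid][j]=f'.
Answer: L1[7]=0 -> L2[0][0]=56

Derivation:
vaddr = 462 = 0b111001110
Split: l1_idx=7, l2_idx=0, offset=14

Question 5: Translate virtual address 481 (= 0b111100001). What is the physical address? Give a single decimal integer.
vaddr = 481 = 0b111100001
Split: l1_idx=7, l2_idx=2, offset=1
L1[7] = 0
L2[0][2] = 59
paddr = 59 * 16 + 1 = 945

Answer: 945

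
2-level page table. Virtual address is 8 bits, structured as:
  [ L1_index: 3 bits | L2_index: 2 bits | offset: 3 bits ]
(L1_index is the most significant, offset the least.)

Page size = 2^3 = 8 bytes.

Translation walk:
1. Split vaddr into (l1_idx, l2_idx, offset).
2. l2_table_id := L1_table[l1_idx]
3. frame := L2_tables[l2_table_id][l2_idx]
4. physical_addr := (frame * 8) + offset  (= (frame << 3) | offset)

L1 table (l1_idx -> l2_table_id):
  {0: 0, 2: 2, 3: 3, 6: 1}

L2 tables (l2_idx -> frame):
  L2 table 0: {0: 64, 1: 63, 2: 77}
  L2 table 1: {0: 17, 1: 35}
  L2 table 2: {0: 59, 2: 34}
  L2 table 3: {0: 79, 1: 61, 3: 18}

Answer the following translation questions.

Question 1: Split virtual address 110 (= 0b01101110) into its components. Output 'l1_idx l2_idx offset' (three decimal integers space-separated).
Answer: 3 1 6

Derivation:
vaddr = 110 = 0b01101110
  top 3 bits -> l1_idx = 3
  next 2 bits -> l2_idx = 1
  bottom 3 bits -> offset = 6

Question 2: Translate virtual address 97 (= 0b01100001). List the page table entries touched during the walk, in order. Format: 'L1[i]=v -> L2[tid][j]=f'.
vaddr = 97 = 0b01100001
Split: l1_idx=3, l2_idx=0, offset=1

Answer: L1[3]=3 -> L2[3][0]=79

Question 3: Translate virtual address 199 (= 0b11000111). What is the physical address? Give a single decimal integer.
Answer: 143

Derivation:
vaddr = 199 = 0b11000111
Split: l1_idx=6, l2_idx=0, offset=7
L1[6] = 1
L2[1][0] = 17
paddr = 17 * 8 + 7 = 143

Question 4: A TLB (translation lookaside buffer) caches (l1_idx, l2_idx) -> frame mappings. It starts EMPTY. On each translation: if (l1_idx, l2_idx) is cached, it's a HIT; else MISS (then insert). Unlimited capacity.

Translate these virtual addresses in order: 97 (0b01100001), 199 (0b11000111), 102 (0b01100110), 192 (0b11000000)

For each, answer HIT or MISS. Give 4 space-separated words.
vaddr=97: (3,0) not in TLB -> MISS, insert
vaddr=199: (6,0) not in TLB -> MISS, insert
vaddr=102: (3,0) in TLB -> HIT
vaddr=192: (6,0) in TLB -> HIT

Answer: MISS MISS HIT HIT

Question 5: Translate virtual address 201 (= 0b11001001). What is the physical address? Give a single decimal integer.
vaddr = 201 = 0b11001001
Split: l1_idx=6, l2_idx=1, offset=1
L1[6] = 1
L2[1][1] = 35
paddr = 35 * 8 + 1 = 281

Answer: 281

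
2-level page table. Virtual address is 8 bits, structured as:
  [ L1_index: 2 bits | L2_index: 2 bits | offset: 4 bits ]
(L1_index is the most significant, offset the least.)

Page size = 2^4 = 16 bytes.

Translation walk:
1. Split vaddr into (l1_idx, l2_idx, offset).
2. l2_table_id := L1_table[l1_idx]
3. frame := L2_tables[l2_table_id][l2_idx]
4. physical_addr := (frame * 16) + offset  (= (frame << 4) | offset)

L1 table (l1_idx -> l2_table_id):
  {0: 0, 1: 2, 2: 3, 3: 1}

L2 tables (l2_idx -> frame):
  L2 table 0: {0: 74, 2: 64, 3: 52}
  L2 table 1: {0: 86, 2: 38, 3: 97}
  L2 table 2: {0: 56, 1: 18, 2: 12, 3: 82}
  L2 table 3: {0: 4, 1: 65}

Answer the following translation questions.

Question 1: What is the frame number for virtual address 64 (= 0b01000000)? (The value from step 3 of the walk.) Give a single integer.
vaddr = 64: l1_idx=1, l2_idx=0
L1[1] = 2; L2[2][0] = 56

Answer: 56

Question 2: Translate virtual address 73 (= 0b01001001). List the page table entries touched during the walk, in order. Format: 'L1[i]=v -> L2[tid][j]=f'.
Answer: L1[1]=2 -> L2[2][0]=56

Derivation:
vaddr = 73 = 0b01001001
Split: l1_idx=1, l2_idx=0, offset=9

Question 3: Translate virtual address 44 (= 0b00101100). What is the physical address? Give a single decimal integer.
Answer: 1036

Derivation:
vaddr = 44 = 0b00101100
Split: l1_idx=0, l2_idx=2, offset=12
L1[0] = 0
L2[0][2] = 64
paddr = 64 * 16 + 12 = 1036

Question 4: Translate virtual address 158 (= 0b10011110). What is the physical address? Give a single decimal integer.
Answer: 1054

Derivation:
vaddr = 158 = 0b10011110
Split: l1_idx=2, l2_idx=1, offset=14
L1[2] = 3
L2[3][1] = 65
paddr = 65 * 16 + 14 = 1054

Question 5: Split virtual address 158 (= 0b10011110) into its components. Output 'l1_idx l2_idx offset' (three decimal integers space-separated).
vaddr = 158 = 0b10011110
  top 2 bits -> l1_idx = 2
  next 2 bits -> l2_idx = 1
  bottom 4 bits -> offset = 14

Answer: 2 1 14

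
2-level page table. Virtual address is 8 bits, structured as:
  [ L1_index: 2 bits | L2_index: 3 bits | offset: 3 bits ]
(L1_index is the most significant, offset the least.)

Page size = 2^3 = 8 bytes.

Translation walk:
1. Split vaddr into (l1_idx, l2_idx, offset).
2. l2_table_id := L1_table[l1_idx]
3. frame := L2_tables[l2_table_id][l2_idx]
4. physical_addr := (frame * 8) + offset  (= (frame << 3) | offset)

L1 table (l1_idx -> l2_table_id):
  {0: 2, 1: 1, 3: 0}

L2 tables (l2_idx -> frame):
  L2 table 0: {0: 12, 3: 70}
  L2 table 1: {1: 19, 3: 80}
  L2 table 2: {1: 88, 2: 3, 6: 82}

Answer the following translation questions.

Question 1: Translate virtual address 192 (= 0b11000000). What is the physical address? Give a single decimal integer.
vaddr = 192 = 0b11000000
Split: l1_idx=3, l2_idx=0, offset=0
L1[3] = 0
L2[0][0] = 12
paddr = 12 * 8 + 0 = 96

Answer: 96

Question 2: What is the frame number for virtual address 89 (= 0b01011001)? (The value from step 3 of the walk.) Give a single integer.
Answer: 80

Derivation:
vaddr = 89: l1_idx=1, l2_idx=3
L1[1] = 1; L2[1][3] = 80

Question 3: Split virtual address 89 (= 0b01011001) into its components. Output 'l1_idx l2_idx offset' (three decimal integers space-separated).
vaddr = 89 = 0b01011001
  top 2 bits -> l1_idx = 1
  next 3 bits -> l2_idx = 3
  bottom 3 bits -> offset = 1

Answer: 1 3 1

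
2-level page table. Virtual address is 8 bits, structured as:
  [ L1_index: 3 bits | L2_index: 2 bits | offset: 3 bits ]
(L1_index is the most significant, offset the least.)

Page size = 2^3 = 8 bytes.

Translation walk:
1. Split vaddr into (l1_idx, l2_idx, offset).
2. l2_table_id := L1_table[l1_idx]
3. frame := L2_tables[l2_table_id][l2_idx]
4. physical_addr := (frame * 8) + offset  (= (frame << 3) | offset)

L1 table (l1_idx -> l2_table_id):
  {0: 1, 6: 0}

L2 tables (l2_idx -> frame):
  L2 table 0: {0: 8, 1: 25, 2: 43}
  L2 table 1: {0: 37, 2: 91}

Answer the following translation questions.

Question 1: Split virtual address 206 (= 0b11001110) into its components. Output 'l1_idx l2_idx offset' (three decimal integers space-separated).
Answer: 6 1 6

Derivation:
vaddr = 206 = 0b11001110
  top 3 bits -> l1_idx = 6
  next 2 bits -> l2_idx = 1
  bottom 3 bits -> offset = 6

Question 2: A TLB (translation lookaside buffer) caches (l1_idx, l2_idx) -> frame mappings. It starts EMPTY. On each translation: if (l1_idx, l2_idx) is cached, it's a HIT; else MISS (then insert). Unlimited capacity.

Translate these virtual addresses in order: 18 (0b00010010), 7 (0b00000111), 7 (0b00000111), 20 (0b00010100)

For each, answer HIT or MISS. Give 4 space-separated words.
vaddr=18: (0,2) not in TLB -> MISS, insert
vaddr=7: (0,0) not in TLB -> MISS, insert
vaddr=7: (0,0) in TLB -> HIT
vaddr=20: (0,2) in TLB -> HIT

Answer: MISS MISS HIT HIT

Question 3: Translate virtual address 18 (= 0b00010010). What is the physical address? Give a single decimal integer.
vaddr = 18 = 0b00010010
Split: l1_idx=0, l2_idx=2, offset=2
L1[0] = 1
L2[1][2] = 91
paddr = 91 * 8 + 2 = 730

Answer: 730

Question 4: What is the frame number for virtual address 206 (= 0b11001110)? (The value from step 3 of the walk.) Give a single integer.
vaddr = 206: l1_idx=6, l2_idx=1
L1[6] = 0; L2[0][1] = 25

Answer: 25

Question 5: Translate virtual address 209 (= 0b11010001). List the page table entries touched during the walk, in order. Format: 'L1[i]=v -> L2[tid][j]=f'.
Answer: L1[6]=0 -> L2[0][2]=43

Derivation:
vaddr = 209 = 0b11010001
Split: l1_idx=6, l2_idx=2, offset=1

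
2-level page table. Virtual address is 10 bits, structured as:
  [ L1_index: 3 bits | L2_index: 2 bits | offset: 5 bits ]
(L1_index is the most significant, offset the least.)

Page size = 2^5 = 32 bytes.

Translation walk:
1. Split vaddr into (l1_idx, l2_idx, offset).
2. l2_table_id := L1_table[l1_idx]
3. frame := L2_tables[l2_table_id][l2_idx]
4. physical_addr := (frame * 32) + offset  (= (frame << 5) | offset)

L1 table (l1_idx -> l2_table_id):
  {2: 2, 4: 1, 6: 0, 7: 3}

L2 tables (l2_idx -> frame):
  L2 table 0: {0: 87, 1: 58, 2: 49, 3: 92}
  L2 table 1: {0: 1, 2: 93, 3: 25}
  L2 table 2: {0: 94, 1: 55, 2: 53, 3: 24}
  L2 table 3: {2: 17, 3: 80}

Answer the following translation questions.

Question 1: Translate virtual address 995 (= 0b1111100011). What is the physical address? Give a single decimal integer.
Answer: 2563

Derivation:
vaddr = 995 = 0b1111100011
Split: l1_idx=7, l2_idx=3, offset=3
L1[7] = 3
L2[3][3] = 80
paddr = 80 * 32 + 3 = 2563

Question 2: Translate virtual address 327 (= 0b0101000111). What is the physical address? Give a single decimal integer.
Answer: 1703

Derivation:
vaddr = 327 = 0b0101000111
Split: l1_idx=2, l2_idx=2, offset=7
L1[2] = 2
L2[2][2] = 53
paddr = 53 * 32 + 7 = 1703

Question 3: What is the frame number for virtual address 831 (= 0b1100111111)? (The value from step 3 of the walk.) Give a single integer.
vaddr = 831: l1_idx=6, l2_idx=1
L1[6] = 0; L2[0][1] = 58

Answer: 58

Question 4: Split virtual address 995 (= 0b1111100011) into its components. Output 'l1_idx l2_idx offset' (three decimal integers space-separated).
Answer: 7 3 3

Derivation:
vaddr = 995 = 0b1111100011
  top 3 bits -> l1_idx = 7
  next 2 bits -> l2_idx = 3
  bottom 5 bits -> offset = 3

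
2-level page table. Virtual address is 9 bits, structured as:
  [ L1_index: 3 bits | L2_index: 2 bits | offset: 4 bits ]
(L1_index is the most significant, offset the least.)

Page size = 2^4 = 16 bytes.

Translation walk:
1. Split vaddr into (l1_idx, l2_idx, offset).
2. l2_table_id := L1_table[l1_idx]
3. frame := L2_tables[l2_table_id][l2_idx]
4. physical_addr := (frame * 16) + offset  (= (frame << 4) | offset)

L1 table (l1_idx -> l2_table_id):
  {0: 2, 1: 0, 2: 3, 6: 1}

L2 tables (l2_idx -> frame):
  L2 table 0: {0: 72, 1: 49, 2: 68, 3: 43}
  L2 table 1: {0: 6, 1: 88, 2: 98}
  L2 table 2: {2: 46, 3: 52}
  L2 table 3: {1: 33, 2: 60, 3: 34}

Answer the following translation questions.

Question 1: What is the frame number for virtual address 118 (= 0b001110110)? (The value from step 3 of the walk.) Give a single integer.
Answer: 43

Derivation:
vaddr = 118: l1_idx=1, l2_idx=3
L1[1] = 0; L2[0][3] = 43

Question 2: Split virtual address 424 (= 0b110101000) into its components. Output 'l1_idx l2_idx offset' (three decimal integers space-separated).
vaddr = 424 = 0b110101000
  top 3 bits -> l1_idx = 6
  next 2 bits -> l2_idx = 2
  bottom 4 bits -> offset = 8

Answer: 6 2 8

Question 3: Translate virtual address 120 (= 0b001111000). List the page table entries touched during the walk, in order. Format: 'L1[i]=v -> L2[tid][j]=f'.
Answer: L1[1]=0 -> L2[0][3]=43

Derivation:
vaddr = 120 = 0b001111000
Split: l1_idx=1, l2_idx=3, offset=8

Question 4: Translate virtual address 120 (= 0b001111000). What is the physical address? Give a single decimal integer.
Answer: 696

Derivation:
vaddr = 120 = 0b001111000
Split: l1_idx=1, l2_idx=3, offset=8
L1[1] = 0
L2[0][3] = 43
paddr = 43 * 16 + 8 = 696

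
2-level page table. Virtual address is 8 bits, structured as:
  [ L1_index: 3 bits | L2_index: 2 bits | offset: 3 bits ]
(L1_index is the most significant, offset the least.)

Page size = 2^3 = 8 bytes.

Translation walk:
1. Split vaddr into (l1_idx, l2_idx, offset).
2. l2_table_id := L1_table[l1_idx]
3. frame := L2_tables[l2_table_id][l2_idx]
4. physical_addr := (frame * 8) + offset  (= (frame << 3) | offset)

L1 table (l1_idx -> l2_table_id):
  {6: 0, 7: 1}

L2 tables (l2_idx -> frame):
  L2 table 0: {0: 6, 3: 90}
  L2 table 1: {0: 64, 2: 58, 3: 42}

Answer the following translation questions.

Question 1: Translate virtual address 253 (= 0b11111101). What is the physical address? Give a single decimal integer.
Answer: 341

Derivation:
vaddr = 253 = 0b11111101
Split: l1_idx=7, l2_idx=3, offset=5
L1[7] = 1
L2[1][3] = 42
paddr = 42 * 8 + 5 = 341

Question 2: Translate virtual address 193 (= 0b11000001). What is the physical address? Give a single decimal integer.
Answer: 49

Derivation:
vaddr = 193 = 0b11000001
Split: l1_idx=6, l2_idx=0, offset=1
L1[6] = 0
L2[0][0] = 6
paddr = 6 * 8 + 1 = 49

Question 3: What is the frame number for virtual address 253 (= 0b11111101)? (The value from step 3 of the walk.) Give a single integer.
vaddr = 253: l1_idx=7, l2_idx=3
L1[7] = 1; L2[1][3] = 42

Answer: 42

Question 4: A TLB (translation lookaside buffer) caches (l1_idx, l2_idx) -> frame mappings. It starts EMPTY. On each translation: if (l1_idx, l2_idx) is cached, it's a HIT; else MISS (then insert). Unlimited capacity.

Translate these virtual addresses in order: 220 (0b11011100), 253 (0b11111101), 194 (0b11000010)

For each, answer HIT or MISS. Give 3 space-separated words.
Answer: MISS MISS MISS

Derivation:
vaddr=220: (6,3) not in TLB -> MISS, insert
vaddr=253: (7,3) not in TLB -> MISS, insert
vaddr=194: (6,0) not in TLB -> MISS, insert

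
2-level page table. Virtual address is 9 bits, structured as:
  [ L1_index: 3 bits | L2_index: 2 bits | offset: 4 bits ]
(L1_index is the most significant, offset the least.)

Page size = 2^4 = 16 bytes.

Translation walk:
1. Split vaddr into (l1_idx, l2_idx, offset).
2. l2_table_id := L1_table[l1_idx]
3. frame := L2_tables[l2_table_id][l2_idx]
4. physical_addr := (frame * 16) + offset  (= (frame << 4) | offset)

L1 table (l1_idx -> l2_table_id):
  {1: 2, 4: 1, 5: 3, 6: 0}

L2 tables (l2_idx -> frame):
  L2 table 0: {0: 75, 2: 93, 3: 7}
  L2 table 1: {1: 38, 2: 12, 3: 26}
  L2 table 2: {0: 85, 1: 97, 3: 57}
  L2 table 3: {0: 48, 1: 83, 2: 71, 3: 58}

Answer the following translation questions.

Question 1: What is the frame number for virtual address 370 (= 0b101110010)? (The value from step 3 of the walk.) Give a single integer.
vaddr = 370: l1_idx=5, l2_idx=3
L1[5] = 3; L2[3][3] = 58

Answer: 58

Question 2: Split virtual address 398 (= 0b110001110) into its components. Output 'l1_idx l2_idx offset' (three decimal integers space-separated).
vaddr = 398 = 0b110001110
  top 3 bits -> l1_idx = 6
  next 2 bits -> l2_idx = 0
  bottom 4 bits -> offset = 14

Answer: 6 0 14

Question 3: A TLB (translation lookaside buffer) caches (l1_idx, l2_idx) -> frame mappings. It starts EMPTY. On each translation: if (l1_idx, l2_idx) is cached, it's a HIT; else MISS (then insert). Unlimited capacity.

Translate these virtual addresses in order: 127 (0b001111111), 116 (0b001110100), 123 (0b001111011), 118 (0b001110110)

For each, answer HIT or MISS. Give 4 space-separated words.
vaddr=127: (1,3) not in TLB -> MISS, insert
vaddr=116: (1,3) in TLB -> HIT
vaddr=123: (1,3) in TLB -> HIT
vaddr=118: (1,3) in TLB -> HIT

Answer: MISS HIT HIT HIT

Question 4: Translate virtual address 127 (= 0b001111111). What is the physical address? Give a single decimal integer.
Answer: 927

Derivation:
vaddr = 127 = 0b001111111
Split: l1_idx=1, l2_idx=3, offset=15
L1[1] = 2
L2[2][3] = 57
paddr = 57 * 16 + 15 = 927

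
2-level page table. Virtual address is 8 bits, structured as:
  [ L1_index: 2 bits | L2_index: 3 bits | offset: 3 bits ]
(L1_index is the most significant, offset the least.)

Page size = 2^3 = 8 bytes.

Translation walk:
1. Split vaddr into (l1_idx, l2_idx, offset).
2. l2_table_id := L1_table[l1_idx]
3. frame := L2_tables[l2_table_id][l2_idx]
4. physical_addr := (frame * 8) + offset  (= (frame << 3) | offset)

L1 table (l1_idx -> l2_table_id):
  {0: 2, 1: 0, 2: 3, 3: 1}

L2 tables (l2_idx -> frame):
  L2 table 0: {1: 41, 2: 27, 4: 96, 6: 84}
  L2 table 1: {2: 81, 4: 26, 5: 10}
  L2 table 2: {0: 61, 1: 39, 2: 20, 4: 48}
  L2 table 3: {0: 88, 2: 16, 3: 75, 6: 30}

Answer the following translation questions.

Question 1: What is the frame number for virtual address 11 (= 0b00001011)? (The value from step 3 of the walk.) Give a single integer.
vaddr = 11: l1_idx=0, l2_idx=1
L1[0] = 2; L2[2][1] = 39

Answer: 39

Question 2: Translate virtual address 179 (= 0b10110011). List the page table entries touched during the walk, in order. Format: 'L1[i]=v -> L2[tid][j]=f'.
Answer: L1[2]=3 -> L2[3][6]=30

Derivation:
vaddr = 179 = 0b10110011
Split: l1_idx=2, l2_idx=6, offset=3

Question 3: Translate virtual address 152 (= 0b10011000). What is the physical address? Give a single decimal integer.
vaddr = 152 = 0b10011000
Split: l1_idx=2, l2_idx=3, offset=0
L1[2] = 3
L2[3][3] = 75
paddr = 75 * 8 + 0 = 600

Answer: 600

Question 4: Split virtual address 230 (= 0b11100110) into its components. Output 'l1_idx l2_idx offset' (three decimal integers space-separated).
Answer: 3 4 6

Derivation:
vaddr = 230 = 0b11100110
  top 2 bits -> l1_idx = 3
  next 3 bits -> l2_idx = 4
  bottom 3 bits -> offset = 6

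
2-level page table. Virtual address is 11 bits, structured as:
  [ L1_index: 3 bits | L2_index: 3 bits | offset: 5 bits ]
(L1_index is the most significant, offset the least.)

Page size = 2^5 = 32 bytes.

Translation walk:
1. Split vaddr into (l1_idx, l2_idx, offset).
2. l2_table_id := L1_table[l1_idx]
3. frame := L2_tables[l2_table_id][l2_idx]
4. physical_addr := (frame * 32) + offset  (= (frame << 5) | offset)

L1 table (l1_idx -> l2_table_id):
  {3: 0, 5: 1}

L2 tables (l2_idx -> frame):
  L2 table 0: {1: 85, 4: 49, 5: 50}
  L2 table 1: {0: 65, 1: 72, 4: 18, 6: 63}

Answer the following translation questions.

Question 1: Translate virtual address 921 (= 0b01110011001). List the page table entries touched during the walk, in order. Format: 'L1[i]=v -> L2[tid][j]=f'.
Answer: L1[3]=0 -> L2[0][4]=49

Derivation:
vaddr = 921 = 0b01110011001
Split: l1_idx=3, l2_idx=4, offset=25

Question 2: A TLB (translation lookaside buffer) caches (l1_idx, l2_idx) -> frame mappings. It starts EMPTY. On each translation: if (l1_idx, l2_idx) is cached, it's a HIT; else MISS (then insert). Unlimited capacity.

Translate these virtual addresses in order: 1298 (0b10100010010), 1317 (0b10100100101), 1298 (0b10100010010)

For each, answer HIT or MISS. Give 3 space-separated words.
Answer: MISS MISS HIT

Derivation:
vaddr=1298: (5,0) not in TLB -> MISS, insert
vaddr=1317: (5,1) not in TLB -> MISS, insert
vaddr=1298: (5,0) in TLB -> HIT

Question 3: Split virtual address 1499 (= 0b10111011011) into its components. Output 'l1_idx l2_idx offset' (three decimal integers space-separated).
vaddr = 1499 = 0b10111011011
  top 3 bits -> l1_idx = 5
  next 3 bits -> l2_idx = 6
  bottom 5 bits -> offset = 27

Answer: 5 6 27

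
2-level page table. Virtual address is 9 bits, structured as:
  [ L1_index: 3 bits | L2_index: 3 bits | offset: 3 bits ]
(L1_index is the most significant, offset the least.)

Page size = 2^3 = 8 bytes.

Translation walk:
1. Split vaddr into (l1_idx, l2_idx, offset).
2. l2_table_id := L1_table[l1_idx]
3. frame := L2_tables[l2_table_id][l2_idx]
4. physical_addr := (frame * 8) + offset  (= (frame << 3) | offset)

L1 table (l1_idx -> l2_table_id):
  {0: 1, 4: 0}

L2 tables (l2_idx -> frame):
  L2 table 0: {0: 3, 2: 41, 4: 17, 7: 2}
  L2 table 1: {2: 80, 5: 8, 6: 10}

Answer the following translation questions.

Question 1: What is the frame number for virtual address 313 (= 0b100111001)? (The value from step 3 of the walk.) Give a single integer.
vaddr = 313: l1_idx=4, l2_idx=7
L1[4] = 0; L2[0][7] = 2

Answer: 2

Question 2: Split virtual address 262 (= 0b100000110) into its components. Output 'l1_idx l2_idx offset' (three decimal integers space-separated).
vaddr = 262 = 0b100000110
  top 3 bits -> l1_idx = 4
  next 3 bits -> l2_idx = 0
  bottom 3 bits -> offset = 6

Answer: 4 0 6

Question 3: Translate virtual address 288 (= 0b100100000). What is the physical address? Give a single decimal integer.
vaddr = 288 = 0b100100000
Split: l1_idx=4, l2_idx=4, offset=0
L1[4] = 0
L2[0][4] = 17
paddr = 17 * 8 + 0 = 136

Answer: 136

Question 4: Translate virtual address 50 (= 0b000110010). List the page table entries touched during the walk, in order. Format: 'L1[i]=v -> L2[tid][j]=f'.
Answer: L1[0]=1 -> L2[1][6]=10

Derivation:
vaddr = 50 = 0b000110010
Split: l1_idx=0, l2_idx=6, offset=2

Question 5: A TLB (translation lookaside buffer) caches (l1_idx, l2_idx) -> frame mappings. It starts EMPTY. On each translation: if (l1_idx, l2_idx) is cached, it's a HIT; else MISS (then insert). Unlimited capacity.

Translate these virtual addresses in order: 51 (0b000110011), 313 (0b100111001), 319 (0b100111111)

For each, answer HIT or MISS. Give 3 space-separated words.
Answer: MISS MISS HIT

Derivation:
vaddr=51: (0,6) not in TLB -> MISS, insert
vaddr=313: (4,7) not in TLB -> MISS, insert
vaddr=319: (4,7) in TLB -> HIT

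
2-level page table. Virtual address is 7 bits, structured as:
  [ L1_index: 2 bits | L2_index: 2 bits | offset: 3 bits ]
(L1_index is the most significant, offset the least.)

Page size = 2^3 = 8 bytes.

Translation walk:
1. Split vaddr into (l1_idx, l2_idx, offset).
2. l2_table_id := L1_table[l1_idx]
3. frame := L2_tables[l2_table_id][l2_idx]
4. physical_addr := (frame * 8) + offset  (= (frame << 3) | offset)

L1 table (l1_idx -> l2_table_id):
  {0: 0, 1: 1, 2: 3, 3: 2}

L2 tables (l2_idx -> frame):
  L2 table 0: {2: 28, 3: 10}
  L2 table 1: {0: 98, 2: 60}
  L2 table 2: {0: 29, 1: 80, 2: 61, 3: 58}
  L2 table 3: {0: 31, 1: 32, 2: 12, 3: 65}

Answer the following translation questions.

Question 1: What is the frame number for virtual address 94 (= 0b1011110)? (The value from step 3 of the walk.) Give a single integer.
Answer: 65

Derivation:
vaddr = 94: l1_idx=2, l2_idx=3
L1[2] = 3; L2[3][3] = 65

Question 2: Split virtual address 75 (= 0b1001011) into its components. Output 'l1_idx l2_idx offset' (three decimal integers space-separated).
vaddr = 75 = 0b1001011
  top 2 bits -> l1_idx = 2
  next 2 bits -> l2_idx = 1
  bottom 3 bits -> offset = 3

Answer: 2 1 3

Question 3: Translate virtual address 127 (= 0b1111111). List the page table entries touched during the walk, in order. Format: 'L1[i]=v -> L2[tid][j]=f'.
Answer: L1[3]=2 -> L2[2][3]=58

Derivation:
vaddr = 127 = 0b1111111
Split: l1_idx=3, l2_idx=3, offset=7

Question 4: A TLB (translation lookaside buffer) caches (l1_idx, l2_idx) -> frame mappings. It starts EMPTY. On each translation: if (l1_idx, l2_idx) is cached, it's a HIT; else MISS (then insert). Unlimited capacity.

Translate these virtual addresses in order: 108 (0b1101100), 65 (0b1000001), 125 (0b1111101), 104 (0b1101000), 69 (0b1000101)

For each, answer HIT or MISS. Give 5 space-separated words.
vaddr=108: (3,1) not in TLB -> MISS, insert
vaddr=65: (2,0) not in TLB -> MISS, insert
vaddr=125: (3,3) not in TLB -> MISS, insert
vaddr=104: (3,1) in TLB -> HIT
vaddr=69: (2,0) in TLB -> HIT

Answer: MISS MISS MISS HIT HIT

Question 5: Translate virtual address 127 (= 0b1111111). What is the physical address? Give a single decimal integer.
Answer: 471

Derivation:
vaddr = 127 = 0b1111111
Split: l1_idx=3, l2_idx=3, offset=7
L1[3] = 2
L2[2][3] = 58
paddr = 58 * 8 + 7 = 471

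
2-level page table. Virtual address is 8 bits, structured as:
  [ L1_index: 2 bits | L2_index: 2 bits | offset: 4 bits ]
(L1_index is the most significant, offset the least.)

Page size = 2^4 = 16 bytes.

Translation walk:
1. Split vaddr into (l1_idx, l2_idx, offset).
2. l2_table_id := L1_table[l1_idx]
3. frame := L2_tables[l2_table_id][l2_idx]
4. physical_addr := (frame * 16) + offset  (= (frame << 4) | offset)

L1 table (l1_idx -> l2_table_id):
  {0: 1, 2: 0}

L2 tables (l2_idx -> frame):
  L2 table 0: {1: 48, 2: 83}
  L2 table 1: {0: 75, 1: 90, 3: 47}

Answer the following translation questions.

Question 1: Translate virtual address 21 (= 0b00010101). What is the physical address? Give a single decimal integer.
vaddr = 21 = 0b00010101
Split: l1_idx=0, l2_idx=1, offset=5
L1[0] = 1
L2[1][1] = 90
paddr = 90 * 16 + 5 = 1445

Answer: 1445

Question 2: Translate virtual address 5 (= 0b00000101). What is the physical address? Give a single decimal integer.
Answer: 1205

Derivation:
vaddr = 5 = 0b00000101
Split: l1_idx=0, l2_idx=0, offset=5
L1[0] = 1
L2[1][0] = 75
paddr = 75 * 16 + 5 = 1205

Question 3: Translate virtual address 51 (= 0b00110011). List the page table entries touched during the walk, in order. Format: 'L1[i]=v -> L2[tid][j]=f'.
Answer: L1[0]=1 -> L2[1][3]=47

Derivation:
vaddr = 51 = 0b00110011
Split: l1_idx=0, l2_idx=3, offset=3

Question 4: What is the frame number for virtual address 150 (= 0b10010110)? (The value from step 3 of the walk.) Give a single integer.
Answer: 48

Derivation:
vaddr = 150: l1_idx=2, l2_idx=1
L1[2] = 0; L2[0][1] = 48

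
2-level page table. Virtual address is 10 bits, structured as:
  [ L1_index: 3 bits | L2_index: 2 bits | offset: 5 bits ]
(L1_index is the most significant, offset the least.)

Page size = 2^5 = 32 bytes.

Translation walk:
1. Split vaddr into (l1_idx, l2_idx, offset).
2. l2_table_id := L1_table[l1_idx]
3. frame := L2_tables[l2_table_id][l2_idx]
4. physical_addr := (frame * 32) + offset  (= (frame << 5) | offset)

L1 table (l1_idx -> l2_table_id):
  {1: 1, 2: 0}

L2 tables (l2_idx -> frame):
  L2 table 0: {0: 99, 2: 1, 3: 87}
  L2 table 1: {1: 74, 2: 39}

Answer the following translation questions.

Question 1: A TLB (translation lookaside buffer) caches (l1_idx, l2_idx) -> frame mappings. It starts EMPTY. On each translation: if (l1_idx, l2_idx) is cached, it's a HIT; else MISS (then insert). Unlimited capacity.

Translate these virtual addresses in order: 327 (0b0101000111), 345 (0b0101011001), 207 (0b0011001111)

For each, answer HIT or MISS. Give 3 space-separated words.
Answer: MISS HIT MISS

Derivation:
vaddr=327: (2,2) not in TLB -> MISS, insert
vaddr=345: (2,2) in TLB -> HIT
vaddr=207: (1,2) not in TLB -> MISS, insert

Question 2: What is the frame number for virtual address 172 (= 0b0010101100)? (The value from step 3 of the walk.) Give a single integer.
Answer: 74

Derivation:
vaddr = 172: l1_idx=1, l2_idx=1
L1[1] = 1; L2[1][1] = 74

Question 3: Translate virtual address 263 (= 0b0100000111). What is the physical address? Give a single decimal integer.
Answer: 3175

Derivation:
vaddr = 263 = 0b0100000111
Split: l1_idx=2, l2_idx=0, offset=7
L1[2] = 0
L2[0][0] = 99
paddr = 99 * 32 + 7 = 3175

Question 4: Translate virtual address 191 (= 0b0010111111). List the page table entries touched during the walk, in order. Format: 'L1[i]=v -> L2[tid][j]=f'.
vaddr = 191 = 0b0010111111
Split: l1_idx=1, l2_idx=1, offset=31

Answer: L1[1]=1 -> L2[1][1]=74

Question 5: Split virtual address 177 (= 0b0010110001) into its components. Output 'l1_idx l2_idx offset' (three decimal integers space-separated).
Answer: 1 1 17

Derivation:
vaddr = 177 = 0b0010110001
  top 3 bits -> l1_idx = 1
  next 2 bits -> l2_idx = 1
  bottom 5 bits -> offset = 17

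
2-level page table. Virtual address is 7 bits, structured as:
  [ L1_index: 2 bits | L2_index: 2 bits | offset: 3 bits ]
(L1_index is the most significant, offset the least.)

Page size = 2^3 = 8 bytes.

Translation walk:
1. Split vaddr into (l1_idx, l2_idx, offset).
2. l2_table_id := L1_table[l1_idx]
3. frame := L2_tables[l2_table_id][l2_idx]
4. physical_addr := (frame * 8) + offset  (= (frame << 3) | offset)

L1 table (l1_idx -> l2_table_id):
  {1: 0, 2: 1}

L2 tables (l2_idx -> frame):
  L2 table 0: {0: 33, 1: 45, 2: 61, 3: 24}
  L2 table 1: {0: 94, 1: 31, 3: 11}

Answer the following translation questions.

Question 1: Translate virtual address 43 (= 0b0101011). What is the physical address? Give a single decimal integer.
vaddr = 43 = 0b0101011
Split: l1_idx=1, l2_idx=1, offset=3
L1[1] = 0
L2[0][1] = 45
paddr = 45 * 8 + 3 = 363

Answer: 363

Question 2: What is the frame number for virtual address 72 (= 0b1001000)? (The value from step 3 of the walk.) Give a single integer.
vaddr = 72: l1_idx=2, l2_idx=1
L1[2] = 1; L2[1][1] = 31

Answer: 31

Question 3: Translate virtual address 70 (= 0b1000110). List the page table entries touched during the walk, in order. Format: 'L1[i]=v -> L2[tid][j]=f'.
Answer: L1[2]=1 -> L2[1][0]=94

Derivation:
vaddr = 70 = 0b1000110
Split: l1_idx=2, l2_idx=0, offset=6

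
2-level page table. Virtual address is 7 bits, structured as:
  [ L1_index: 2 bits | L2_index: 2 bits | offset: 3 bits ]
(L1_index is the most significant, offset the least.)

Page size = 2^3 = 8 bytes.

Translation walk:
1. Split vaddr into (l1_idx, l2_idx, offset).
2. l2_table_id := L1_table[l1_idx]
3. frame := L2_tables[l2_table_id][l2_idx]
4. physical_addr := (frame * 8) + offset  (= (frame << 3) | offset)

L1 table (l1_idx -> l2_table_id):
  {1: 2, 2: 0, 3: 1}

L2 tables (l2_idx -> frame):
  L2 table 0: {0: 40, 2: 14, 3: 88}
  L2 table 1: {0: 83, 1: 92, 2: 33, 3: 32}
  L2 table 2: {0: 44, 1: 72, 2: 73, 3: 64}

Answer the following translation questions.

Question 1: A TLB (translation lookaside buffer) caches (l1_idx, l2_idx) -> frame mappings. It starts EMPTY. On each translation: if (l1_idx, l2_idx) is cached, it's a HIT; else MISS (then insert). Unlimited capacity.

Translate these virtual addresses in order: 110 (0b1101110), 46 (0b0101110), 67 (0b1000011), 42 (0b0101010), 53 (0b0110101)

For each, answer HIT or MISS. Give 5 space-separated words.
vaddr=110: (3,1) not in TLB -> MISS, insert
vaddr=46: (1,1) not in TLB -> MISS, insert
vaddr=67: (2,0) not in TLB -> MISS, insert
vaddr=42: (1,1) in TLB -> HIT
vaddr=53: (1,2) not in TLB -> MISS, insert

Answer: MISS MISS MISS HIT MISS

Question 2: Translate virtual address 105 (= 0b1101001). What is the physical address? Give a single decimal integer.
Answer: 737

Derivation:
vaddr = 105 = 0b1101001
Split: l1_idx=3, l2_idx=1, offset=1
L1[3] = 1
L2[1][1] = 92
paddr = 92 * 8 + 1 = 737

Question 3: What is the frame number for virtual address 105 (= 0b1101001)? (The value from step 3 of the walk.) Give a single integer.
Answer: 92

Derivation:
vaddr = 105: l1_idx=3, l2_idx=1
L1[3] = 1; L2[1][1] = 92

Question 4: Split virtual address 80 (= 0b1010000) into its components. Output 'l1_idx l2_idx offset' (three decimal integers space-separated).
Answer: 2 2 0

Derivation:
vaddr = 80 = 0b1010000
  top 2 bits -> l1_idx = 2
  next 2 bits -> l2_idx = 2
  bottom 3 bits -> offset = 0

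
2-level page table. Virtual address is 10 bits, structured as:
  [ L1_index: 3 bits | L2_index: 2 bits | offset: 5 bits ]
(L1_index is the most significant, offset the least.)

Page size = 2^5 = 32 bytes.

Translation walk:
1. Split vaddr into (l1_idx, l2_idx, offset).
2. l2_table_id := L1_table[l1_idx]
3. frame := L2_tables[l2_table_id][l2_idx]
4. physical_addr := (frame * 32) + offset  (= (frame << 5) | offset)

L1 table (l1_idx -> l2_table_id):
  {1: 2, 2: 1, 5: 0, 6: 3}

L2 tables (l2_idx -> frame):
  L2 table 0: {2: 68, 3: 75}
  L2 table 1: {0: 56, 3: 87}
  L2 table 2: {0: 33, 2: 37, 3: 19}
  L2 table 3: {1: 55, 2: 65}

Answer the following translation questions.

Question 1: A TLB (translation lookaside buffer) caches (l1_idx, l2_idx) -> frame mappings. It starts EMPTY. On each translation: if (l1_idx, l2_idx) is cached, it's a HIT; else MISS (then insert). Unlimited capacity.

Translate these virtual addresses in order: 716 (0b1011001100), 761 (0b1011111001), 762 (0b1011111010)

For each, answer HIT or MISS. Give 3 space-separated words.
Answer: MISS MISS HIT

Derivation:
vaddr=716: (5,2) not in TLB -> MISS, insert
vaddr=761: (5,3) not in TLB -> MISS, insert
vaddr=762: (5,3) in TLB -> HIT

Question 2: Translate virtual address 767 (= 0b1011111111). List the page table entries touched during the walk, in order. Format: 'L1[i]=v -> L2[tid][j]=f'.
vaddr = 767 = 0b1011111111
Split: l1_idx=5, l2_idx=3, offset=31

Answer: L1[5]=0 -> L2[0][3]=75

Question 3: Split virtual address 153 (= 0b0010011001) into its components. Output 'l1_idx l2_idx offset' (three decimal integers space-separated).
vaddr = 153 = 0b0010011001
  top 3 bits -> l1_idx = 1
  next 2 bits -> l2_idx = 0
  bottom 5 bits -> offset = 25

Answer: 1 0 25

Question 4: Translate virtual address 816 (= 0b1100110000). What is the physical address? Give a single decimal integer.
Answer: 1776

Derivation:
vaddr = 816 = 0b1100110000
Split: l1_idx=6, l2_idx=1, offset=16
L1[6] = 3
L2[3][1] = 55
paddr = 55 * 32 + 16 = 1776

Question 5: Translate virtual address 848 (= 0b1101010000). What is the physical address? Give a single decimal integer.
Answer: 2096

Derivation:
vaddr = 848 = 0b1101010000
Split: l1_idx=6, l2_idx=2, offset=16
L1[6] = 3
L2[3][2] = 65
paddr = 65 * 32 + 16 = 2096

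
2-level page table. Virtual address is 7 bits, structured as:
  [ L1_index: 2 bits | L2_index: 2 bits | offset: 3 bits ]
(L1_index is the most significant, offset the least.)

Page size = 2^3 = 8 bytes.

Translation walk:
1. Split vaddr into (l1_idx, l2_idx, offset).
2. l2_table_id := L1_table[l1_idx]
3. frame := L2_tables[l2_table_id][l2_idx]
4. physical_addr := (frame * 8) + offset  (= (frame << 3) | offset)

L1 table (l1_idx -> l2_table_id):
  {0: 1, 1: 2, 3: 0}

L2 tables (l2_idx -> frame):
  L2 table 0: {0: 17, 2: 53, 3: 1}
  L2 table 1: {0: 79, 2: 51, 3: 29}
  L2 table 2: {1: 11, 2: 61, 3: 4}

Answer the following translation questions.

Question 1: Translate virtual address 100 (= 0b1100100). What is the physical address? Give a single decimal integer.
vaddr = 100 = 0b1100100
Split: l1_idx=3, l2_idx=0, offset=4
L1[3] = 0
L2[0][0] = 17
paddr = 17 * 8 + 4 = 140

Answer: 140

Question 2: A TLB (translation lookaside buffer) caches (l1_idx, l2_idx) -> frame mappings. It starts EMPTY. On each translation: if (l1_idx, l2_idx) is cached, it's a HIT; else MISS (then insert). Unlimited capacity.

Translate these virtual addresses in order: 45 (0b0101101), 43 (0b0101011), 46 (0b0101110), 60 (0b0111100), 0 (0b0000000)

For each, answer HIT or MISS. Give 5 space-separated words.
Answer: MISS HIT HIT MISS MISS

Derivation:
vaddr=45: (1,1) not in TLB -> MISS, insert
vaddr=43: (1,1) in TLB -> HIT
vaddr=46: (1,1) in TLB -> HIT
vaddr=60: (1,3) not in TLB -> MISS, insert
vaddr=0: (0,0) not in TLB -> MISS, insert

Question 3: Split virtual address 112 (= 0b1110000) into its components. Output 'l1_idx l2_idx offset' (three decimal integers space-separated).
Answer: 3 2 0

Derivation:
vaddr = 112 = 0b1110000
  top 2 bits -> l1_idx = 3
  next 2 bits -> l2_idx = 2
  bottom 3 bits -> offset = 0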